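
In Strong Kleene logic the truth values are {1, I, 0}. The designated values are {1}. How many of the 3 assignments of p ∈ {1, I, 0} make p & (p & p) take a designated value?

p=1: 1 ✓
p=I: I ·
p=0: 0 ·

1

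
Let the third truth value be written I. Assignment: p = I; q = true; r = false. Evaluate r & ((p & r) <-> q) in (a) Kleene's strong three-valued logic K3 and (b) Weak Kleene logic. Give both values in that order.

In Kleene's strong three-valued logic K3: p & r = I & false = false
(p & r) <-> q = false <-> true = false
r & ((p & r) <-> q) = false & false = false
In Weak Kleene logic: p & r = I & false = I
(p & r) <-> q = I <-> true = I
r & ((p & r) <-> q) = false & I = I
They differ because Kleene's strong three-valued logic K3 and Weak Kleene logic treat I differently under the binary connectives.

false; I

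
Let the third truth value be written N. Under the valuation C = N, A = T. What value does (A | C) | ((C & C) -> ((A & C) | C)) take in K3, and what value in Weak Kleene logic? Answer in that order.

T; N

In K3: A | C = T | N = T
C & C = N & N = N
A & C = T & N = N
(A & C) | C = N | N = N
(C & C) -> ((A & C) | C) = N -> N = N  [~N | N]
(A | C) | ((C & C) -> ((A & C) | C)) = T | N = T
In Weak Kleene logic: A | C = T | N = N
C & C = N & N = N
A & C = T & N = N
(A & C) | C = N | N = N
(C & C) -> ((A & C) | C) = N -> N = N  [any arg is the third value ⇒ result is the third value]
(A | C) | ((C & C) -> ((A & C) | C)) = N | N = N
They differ because K3 and Weak Kleene logic treat N differently under the binary connectives.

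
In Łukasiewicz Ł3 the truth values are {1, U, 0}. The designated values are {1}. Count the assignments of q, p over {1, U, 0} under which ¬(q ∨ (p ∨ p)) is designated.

1

Designated under: (q=0, p=0).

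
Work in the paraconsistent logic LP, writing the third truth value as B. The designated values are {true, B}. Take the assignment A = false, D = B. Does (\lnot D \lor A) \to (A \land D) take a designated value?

\lnot D = \lnot B = B
\lnot D \lor A = B \lor false = B
A \land D = false \land B = false
(\lnot D \lor A) \to (A \land D) = B \to false = B
B ∈ {true, B}.

Yes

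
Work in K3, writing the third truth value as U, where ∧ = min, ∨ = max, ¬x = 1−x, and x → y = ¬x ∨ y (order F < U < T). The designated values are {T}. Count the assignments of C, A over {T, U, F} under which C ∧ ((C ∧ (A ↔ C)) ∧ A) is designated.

Designated under: (C=T, A=T).

1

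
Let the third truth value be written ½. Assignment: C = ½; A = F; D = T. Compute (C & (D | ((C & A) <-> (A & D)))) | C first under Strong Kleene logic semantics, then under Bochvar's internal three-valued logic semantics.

In Strong Kleene logic: C & A = ½ & F = F
A & D = F & T = F
(C & A) <-> (A & D) = F <-> F = T
D | ((C & A) <-> (A & D)) = T | T = T
C & (D | ((C & A) <-> (A & D))) = ½ & T = ½
(C & (D | ((C & A) <-> (A & D)))) | C = ½ | ½ = ½
In Bochvar's internal three-valued logic: C & A = ½ & F = ½
A & D = F & T = F
(C & A) <-> (A & D) = ½ <-> F = ½
D | ((C & A) <-> (A & D)) = T | ½ = ½
C & (D | ((C & A) <-> (A & D))) = ½ & ½ = ½
(C & (D | ((C & A) <-> (A & D)))) | C = ½ | ½ = ½

½; ½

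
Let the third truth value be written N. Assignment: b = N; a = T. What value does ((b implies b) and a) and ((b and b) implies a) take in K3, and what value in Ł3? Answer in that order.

In K3: b implies b = N implies N = N
(b implies b) and a = N and T = N
b and b = N and N = N
(b and b) implies a = N implies T = T
((b implies b) and a) and ((b and b) implies a) = N and T = N
In Ł3: b implies b = N implies N = T  [min(1, 1−½+½)]
(b implies b) and a = T and T = T
b and b = N and N = N
(b and b) implies a = N implies T = T
((b implies b) and a) and ((b and b) implies a) = T and T = T
They differ because K3 and Ł3 treat N differently under implication.

N; T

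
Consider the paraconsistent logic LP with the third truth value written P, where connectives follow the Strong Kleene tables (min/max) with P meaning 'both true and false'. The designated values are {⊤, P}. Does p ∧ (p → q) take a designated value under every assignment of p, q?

Countermodel: p=⊤, q=⊥ gives ⊥, which is not designated.

No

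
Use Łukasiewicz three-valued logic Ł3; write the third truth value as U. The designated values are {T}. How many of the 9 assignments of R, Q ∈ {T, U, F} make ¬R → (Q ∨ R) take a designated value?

Of the 9 assignments, 7 give a value in {T}.

7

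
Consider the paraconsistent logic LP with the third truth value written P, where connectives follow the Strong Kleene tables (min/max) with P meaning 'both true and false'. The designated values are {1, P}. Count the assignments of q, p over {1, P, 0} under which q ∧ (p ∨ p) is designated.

Designated under: (q=1, p=1); (q=1, p=P); (q=P, p=1); (q=P, p=P).

4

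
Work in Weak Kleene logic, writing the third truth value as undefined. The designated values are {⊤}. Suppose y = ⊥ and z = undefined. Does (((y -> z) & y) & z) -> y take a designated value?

No

y -> z = ⊥ -> undefined = undefined
(y -> z) & y = undefined & ⊥ = undefined
((y -> z) & y) & z = undefined & undefined = undefined
(((y -> z) & y) & z) -> y = undefined -> ⊥ = undefined
undefined ∉ {⊤}.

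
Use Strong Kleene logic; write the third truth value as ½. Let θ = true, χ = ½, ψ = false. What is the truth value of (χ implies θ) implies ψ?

χ implies θ = ½ implies true = true  [not ½ or true]
(χ implies θ) implies ψ = true implies false = false

false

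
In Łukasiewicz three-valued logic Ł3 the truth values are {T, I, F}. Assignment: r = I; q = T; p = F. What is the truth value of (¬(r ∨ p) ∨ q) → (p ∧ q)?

r ∨ p = I ∨ F = I
¬(r ∨ p) = ¬I = I
¬(r ∨ p) ∨ q = I ∨ T = T
p ∧ q = F ∧ T = F
(¬(r ∨ p) ∨ q) → (p ∧ q) = T → F = F

F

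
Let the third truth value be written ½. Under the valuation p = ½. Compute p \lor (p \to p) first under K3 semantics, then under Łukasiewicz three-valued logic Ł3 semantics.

In K3: p \to p = ½ \to ½ = ½  [\lnot ½ \lor ½]
p \lor (p \to p) = ½ \lor ½ = ½
In Łukasiewicz three-valued logic Ł3: p \to p = ½ \to ½ = true  [min(1, 1−½+½)]
p \lor (p \to p) = ½ \lor true = true
They differ because K3 and Łukasiewicz three-valued logic Ł3 treat ½ differently under implication.

½; true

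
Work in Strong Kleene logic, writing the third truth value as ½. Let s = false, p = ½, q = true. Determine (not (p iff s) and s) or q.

true

p iff s = ½ iff false = ½
not (p iff s) = not ½ = ½
not (p iff s) and s = ½ and false = false
(not (p iff s) and s) or q = false or true = true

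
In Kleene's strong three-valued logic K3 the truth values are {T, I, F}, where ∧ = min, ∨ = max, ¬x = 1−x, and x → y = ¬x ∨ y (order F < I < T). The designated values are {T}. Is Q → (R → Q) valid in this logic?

No

Countermodel: Q=I, R=T gives I, which is not designated.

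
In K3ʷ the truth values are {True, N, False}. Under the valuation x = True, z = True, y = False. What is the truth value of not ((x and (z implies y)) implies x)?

False

z implies y = True implies False = False
x and (z implies y) = True and False = False
(x and (z implies y)) implies x = False implies True = True
not ((x and (z implies y)) implies x) = not True = False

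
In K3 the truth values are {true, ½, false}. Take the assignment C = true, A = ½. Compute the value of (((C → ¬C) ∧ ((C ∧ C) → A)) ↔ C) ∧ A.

¬C = ¬true = false
C → ¬C = true → false = false
C ∧ C = true ∧ true = true
(C ∧ C) → A = true → ½ = ½  [¬true ∨ ½]
(C → ¬C) ∧ ((C ∧ C) → A) = false ∧ ½ = false
((C → ¬C) ∧ ((C ∧ C) → A)) ↔ C = false ↔ true = false
(((C → ¬C) ∧ ((C ∧ C) → A)) ↔ C) ∧ A = false ∧ ½ = false

false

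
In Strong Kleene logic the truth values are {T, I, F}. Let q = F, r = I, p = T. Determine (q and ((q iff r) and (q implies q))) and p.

q iff r = F iff I = I
q implies q = F implies F = T
(q iff r) and (q implies q) = I and T = I
q and ((q iff r) and (q implies q)) = F and I = F
(q and ((q iff r) and (q implies q))) and p = F and T = F

F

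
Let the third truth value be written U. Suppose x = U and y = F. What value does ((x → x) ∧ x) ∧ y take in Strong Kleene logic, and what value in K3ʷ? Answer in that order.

In Strong Kleene logic: x → x = U → U = U
(x → x) ∧ x = U ∧ U = U
((x → x) ∧ x) ∧ y = U ∧ F = F
In K3ʷ: x → x = U → U = U  [any arg is the third value ⇒ result is the third value]
(x → x) ∧ x = U ∧ U = U
((x → x) ∧ x) ∧ y = U ∧ F = U
They differ because Strong Kleene logic and K3ʷ treat U differently under the binary connectives.

F; U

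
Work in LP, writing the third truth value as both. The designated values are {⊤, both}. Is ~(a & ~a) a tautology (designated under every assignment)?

Yes

Every assignment of a over {⊤, both, ⊥} gives a value in {⊤, both}.
In particular, with a=both: ~(a & ~a) = both.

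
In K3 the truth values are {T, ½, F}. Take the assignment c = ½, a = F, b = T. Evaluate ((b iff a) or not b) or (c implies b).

T

b iff a = T iff F = F
not b = not T = F
(b iff a) or not b = F or F = F
c implies b = ½ implies T = T
((b iff a) or not b) or (c implies b) = F or T = T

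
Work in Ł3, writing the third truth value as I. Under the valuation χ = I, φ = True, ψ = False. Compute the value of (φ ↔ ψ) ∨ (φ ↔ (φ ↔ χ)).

I

φ ↔ ψ = True ↔ False = False
φ ↔ χ = True ↔ I = I  [1 − |1−½|]
φ ↔ (φ ↔ χ) = True ↔ I = I
(φ ↔ ψ) ∨ (φ ↔ (φ ↔ χ)) = False ∨ I = I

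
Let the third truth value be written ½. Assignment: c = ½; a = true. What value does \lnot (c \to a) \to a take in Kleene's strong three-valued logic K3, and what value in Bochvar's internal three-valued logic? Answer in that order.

true; ½

In Kleene's strong three-valued logic K3: c \to a = ½ \to true = true
\lnot (c \to a) = \lnot true = false
\lnot (c \to a) \to a = false \to true = true
In Bochvar's internal three-valued logic: c \to a = ½ \to true = ½  [any arg is the third value ⇒ result is the third value]
\lnot (c \to a) = \lnot ½ = ½
\lnot (c \to a) \to a = ½ \to true = ½
They differ because Kleene's strong three-valued logic K3 and Bochvar's internal three-valued logic treat ½ differently under the binary connectives.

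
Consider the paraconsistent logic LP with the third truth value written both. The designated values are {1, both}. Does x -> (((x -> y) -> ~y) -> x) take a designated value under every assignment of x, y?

Every assignment of x, y over {1, both, 0} gives a value in {1, both}.
In particular, with x=both, y=both: x -> (((x -> y) -> ~y) -> x) = both.

Yes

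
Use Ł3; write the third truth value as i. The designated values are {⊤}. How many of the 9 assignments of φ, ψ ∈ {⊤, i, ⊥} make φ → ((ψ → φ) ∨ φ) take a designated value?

Of the 9 assignments, 9 give a value in {⊤}.

9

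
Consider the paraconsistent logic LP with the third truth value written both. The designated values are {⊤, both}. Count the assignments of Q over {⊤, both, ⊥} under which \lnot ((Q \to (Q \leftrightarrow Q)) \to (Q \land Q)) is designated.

2

Q=⊤: ⊥ ·
Q=both: both ✓
Q=⊥: ⊤ ✓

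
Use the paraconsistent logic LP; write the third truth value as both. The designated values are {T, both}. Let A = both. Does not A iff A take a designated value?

Yes

not A = not both = both
not A iff A = both iff both = both
both ∈ {T, both}.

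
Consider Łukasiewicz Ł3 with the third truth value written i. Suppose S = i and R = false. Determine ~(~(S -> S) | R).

true

S -> S = i -> i = true  [min(1, 1−½+½)]
~(S -> S) = ~true = false
~(S -> S) | R = false | false = false
~(~(S -> S) | R) = ~false = true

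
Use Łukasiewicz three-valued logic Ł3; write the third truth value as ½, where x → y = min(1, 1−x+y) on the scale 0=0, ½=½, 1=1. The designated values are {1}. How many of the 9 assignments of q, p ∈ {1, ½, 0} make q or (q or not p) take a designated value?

Of the 9 assignments, 5 give a value in {1}.

5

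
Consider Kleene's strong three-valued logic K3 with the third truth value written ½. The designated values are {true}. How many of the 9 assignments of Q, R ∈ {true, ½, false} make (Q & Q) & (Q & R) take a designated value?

1

Designated under: (Q=true, R=true).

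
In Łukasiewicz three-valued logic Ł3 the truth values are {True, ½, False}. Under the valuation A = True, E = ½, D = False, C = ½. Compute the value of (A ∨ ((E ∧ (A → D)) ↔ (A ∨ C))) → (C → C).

A → D = True → False = False
E ∧ (A → D) = ½ ∧ False = False
A ∨ C = True ∨ ½ = True
(E ∧ (A → D)) ↔ (A ∨ C) = False ↔ True = False
A ∨ ((E ∧ (A → D)) ↔ (A ∨ C)) = True ∨ False = True
C → C = ½ → ½ = True
(A ∨ ((E ∧ (A → D)) ↔ (A ∨ C))) → (C → C) = True → True = True

True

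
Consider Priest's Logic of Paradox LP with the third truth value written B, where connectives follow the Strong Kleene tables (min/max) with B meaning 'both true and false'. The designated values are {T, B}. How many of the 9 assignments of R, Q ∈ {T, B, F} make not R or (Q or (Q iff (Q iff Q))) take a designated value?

8

Of the 9 assignments, 8 give a value in {T, B}.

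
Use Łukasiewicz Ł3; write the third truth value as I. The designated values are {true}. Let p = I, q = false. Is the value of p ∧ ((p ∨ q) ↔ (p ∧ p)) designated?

No

p ∨ q = I ∨ false = I
p ∧ p = I ∧ I = I
(p ∨ q) ↔ (p ∧ p) = I ↔ I = true  [1 − |½−½|]
p ∧ ((p ∨ q) ↔ (p ∧ p)) = I ∧ true = I
I ∉ {true}.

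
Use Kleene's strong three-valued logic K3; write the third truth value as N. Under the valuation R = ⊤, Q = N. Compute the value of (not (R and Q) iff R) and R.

N

R and Q = ⊤ and N = N
not (R and Q) = not N = N
not (R and Q) iff R = N iff ⊤ = N
(not (R and Q) iff R) and R = N and ⊤ = N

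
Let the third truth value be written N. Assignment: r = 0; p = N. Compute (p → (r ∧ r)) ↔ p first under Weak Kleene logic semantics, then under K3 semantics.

N; N

In Weak Kleene logic: r ∧ r = 0 ∧ 0 = 0
p → (r ∧ r) = N → 0 = N  [any arg is the third value ⇒ result is the third value]
(p → (r ∧ r)) ↔ p = N ↔ N = N
In K3: r ∧ r = 0 ∧ 0 = 0
p → (r ∧ r) = N → 0 = N  [¬N ∨ 0]
(p → (r ∧ r)) ↔ p = N ↔ N = N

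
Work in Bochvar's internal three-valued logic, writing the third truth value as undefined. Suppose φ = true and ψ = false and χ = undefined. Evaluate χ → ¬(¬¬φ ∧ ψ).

¬φ = ¬true = false
¬¬φ = ¬false = true
¬¬φ ∧ ψ = true ∧ false = false
¬(¬¬φ ∧ ψ) = ¬false = true
χ → ¬(¬¬φ ∧ ψ) = undefined → true = undefined  [any arg is the third value ⇒ result is the third value]

undefined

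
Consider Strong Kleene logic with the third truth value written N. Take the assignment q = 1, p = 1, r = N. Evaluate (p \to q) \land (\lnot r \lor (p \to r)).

p \to q = 1 \to 1 = 1
\lnot r = \lnot N = N
p \to r = 1 \to N = N  [\lnot 1 \lor N]
\lnot r \lor (p \to r) = N \lor N = N
(p \to q) \land (\lnot r \lor (p \to r)) = 1 \land N = N

N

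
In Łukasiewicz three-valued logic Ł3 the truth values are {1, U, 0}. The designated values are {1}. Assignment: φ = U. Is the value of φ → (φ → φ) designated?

Yes

φ → φ = U → U = 1  [min(1, 1−½+½)]
φ → (φ → φ) = U → 1 = 1
1 ∈ {1}.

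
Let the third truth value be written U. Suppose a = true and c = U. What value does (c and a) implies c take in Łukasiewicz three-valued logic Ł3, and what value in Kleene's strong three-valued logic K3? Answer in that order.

In Łukasiewicz three-valued logic Ł3: c and a = U and true = U
(c and a) implies c = U implies U = true  [min(1, 1−½+½)]
In Kleene's strong three-valued logic K3: c and a = U and true = U
(c and a) implies c = U implies U = U
They differ because Łukasiewicz three-valued logic Ł3 and Kleene's strong three-valued logic K3 treat U differently under implication.

true; U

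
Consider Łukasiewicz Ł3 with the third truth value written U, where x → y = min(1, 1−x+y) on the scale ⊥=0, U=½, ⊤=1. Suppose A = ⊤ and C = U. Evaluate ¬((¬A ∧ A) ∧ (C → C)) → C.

U

¬A = ¬⊤ = ⊥
¬A ∧ A = ⊥ ∧ ⊤ = ⊥
C → C = U → U = ⊤  [min(1, 1−½+½)]
(¬A ∧ A) ∧ (C → C) = ⊥ ∧ ⊤ = ⊥
¬((¬A ∧ A) ∧ (C → C)) = ¬⊥ = ⊤
¬((¬A ∧ A) ∧ (C → C)) → C = ⊤ → U = U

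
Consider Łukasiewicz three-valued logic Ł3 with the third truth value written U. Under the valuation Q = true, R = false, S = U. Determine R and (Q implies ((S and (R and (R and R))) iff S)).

false

R and R = false and false = false
R and (R and R) = false and false = false
S and (R and (R and R)) = U and false = false
(S and (R and (R and R))) iff S = false iff U = U
Q implies ((S and (R and (R and R))) iff S) = true implies U = U
R and (Q implies ((S and (R and (R and R))) iff S)) = false and U = false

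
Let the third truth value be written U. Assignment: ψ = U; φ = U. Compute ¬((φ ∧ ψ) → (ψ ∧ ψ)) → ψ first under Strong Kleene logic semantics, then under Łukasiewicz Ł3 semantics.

In Strong Kleene logic: φ ∧ ψ = U ∧ U = U
ψ ∧ ψ = U ∧ U = U
(φ ∧ ψ) → (ψ ∧ ψ) = U → U = U  [¬U ∨ U]
¬((φ ∧ ψ) → (ψ ∧ ψ)) = ¬U = U
¬((φ ∧ ψ) → (ψ ∧ ψ)) → ψ = U → U = U
In Łukasiewicz Ł3: φ ∧ ψ = U ∧ U = U
ψ ∧ ψ = U ∧ U = U
(φ ∧ ψ) → (ψ ∧ ψ) = U → U = ⊤  [min(1, 1−½+½)]
¬((φ ∧ ψ) → (ψ ∧ ψ)) = ¬⊤ = ⊥
¬((φ ∧ ψ) → (ψ ∧ ψ)) → ψ = ⊥ → U = ⊤
They differ because Strong Kleene logic and Łukasiewicz Ł3 treat U differently under implication.

U; ⊤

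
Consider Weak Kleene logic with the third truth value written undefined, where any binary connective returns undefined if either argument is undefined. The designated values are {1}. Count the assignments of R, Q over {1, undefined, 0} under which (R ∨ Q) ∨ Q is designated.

3

Designated under: (R=1, Q=1); (R=1, Q=0); (R=0, Q=1).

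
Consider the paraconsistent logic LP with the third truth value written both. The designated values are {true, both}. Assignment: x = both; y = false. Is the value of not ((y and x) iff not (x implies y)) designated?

Yes

y and x = false and both = false
x implies y = both implies false = both  [not both or false]
not (x implies y) = not both = both
(y and x) iff not (x implies y) = false iff both = both
not ((y and x) iff not (x implies y)) = not both = both
both ∈ {true, both}.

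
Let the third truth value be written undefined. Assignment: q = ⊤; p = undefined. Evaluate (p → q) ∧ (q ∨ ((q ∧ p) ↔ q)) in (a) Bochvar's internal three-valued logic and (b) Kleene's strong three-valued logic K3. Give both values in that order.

undefined; ⊤

In Bochvar's internal three-valued logic: p → q = undefined → ⊤ = undefined  [any arg is the third value ⇒ result is the third value]
q ∧ p = ⊤ ∧ undefined = undefined
(q ∧ p) ↔ q = undefined ↔ ⊤ = undefined
q ∨ ((q ∧ p) ↔ q) = ⊤ ∨ undefined = undefined
(p → q) ∧ (q ∨ ((q ∧ p) ↔ q)) = undefined ∧ undefined = undefined
In Kleene's strong three-valued logic K3: p → q = undefined → ⊤ = ⊤
q ∧ p = ⊤ ∧ undefined = undefined
(q ∧ p) ↔ q = undefined ↔ ⊤ = undefined
q ∨ ((q ∧ p) ↔ q) = ⊤ ∨ undefined = ⊤
(p → q) ∧ (q ∨ ((q ∧ p) ↔ q)) = ⊤ ∧ ⊤ = ⊤
They differ because Bochvar's internal three-valued logic and Kleene's strong three-valued logic K3 treat undefined differently under the binary connectives.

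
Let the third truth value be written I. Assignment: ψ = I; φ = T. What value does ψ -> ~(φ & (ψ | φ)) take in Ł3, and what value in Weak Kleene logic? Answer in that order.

I; I

In Ł3: ψ | φ = I | T = T
φ & (ψ | φ) = T & T = T
~(φ & (ψ | φ)) = ~T = F
ψ -> ~(φ & (ψ | φ)) = I -> F = I
In Weak Kleene logic: ψ | φ = I | T = I
φ & (ψ | φ) = T & I = I
~(φ & (ψ | φ)) = ~I = I
ψ -> ~(φ & (ψ | φ)) = I -> I = I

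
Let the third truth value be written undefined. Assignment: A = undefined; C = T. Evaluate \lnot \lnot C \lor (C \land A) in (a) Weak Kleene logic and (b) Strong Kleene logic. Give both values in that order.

undefined; T

In Weak Kleene logic: \lnot C = \lnot T = F
\lnot \lnot C = \lnot F = T
C \land A = T \land undefined = undefined
\lnot \lnot C \lor (C \land A) = T \lor undefined = undefined
In Strong Kleene logic: \lnot C = \lnot T = F
\lnot \lnot C = \lnot F = T
C \land A = T \land undefined = undefined
\lnot \lnot C \lor (C \land A) = T \lor undefined = T
They differ because Weak Kleene logic and Strong Kleene logic treat undefined differently under the binary connectives.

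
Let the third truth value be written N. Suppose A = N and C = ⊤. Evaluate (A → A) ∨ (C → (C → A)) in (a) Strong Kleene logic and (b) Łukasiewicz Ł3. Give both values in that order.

N; ⊤

In Strong Kleene logic: A → A = N → N = N  [¬N ∨ N]
C → A = ⊤ → N = N
C → (C → A) = ⊤ → N = N
(A → A) ∨ (C → (C → A)) = N ∨ N = N
In Łukasiewicz Ł3: A → A = N → N = ⊤  [min(1, 1−½+½)]
C → A = ⊤ → N = N
C → (C → A) = ⊤ → N = N
(A → A) ∨ (C → (C → A)) = ⊤ ∨ N = ⊤
They differ because Strong Kleene logic and Łukasiewicz Ł3 treat N differently under implication.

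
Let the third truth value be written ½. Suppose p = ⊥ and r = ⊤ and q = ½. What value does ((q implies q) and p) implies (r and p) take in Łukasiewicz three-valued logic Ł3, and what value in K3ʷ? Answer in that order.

In Łukasiewicz three-valued logic Ł3: q implies q = ½ implies ½ = ⊤
(q implies q) and p = ⊤ and ⊥ = ⊥
r and p = ⊤ and ⊥ = ⊥
((q implies q) and p) implies (r and p) = ⊥ implies ⊥ = ⊤
In K3ʷ: q implies q = ½ implies ½ = ½  [any arg is the third value ⇒ result is the third value]
(q implies q) and p = ½ and ⊥ = ½
r and p = ⊤ and ⊥ = ⊥
((q implies q) and p) implies (r and p) = ½ implies ⊥ = ½
They differ because Łukasiewicz three-valued logic Ł3 and K3ʷ treat ½ differently under the binary connectives.

⊤; ½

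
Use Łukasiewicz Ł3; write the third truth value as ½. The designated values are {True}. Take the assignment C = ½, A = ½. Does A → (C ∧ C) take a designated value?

Yes

C ∧ C = ½ ∧ ½ = ½
A → (C ∧ C) = ½ → ½ = True
True ∈ {True}.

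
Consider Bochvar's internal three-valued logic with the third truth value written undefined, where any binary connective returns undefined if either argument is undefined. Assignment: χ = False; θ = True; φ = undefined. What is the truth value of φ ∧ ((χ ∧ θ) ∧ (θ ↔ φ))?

undefined

χ ∧ θ = False ∧ True = False
θ ↔ φ = True ↔ undefined = undefined
(χ ∧ θ) ∧ (θ ↔ φ) = False ∧ undefined = undefined
φ ∧ ((χ ∧ θ) ∧ (θ ↔ φ)) = undefined ∧ undefined = undefined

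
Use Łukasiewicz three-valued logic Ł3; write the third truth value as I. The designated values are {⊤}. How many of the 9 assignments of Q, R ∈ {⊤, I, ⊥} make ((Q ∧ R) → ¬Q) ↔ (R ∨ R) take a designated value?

Designated under: (Q=⊤, R=I); (Q=I, R=⊤); (Q=⊥, R=⊤).

3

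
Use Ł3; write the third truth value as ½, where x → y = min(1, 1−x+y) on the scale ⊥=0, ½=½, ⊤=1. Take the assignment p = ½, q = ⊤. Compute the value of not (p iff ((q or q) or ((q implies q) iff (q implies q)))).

q or q = ⊤ or ⊤ = ⊤
q implies q = ⊤ implies ⊤ = ⊤
q implies q = ⊤ implies ⊤ = ⊤
(q implies q) iff (q implies q) = ⊤ iff ⊤ = ⊤
(q or q) or ((q implies q) iff (q implies q)) = ⊤ or ⊤ = ⊤
p iff ((q or q) or ((q implies q) iff (q implies q))) = ½ iff ⊤ = ½  [1 − |½−1|]
not (p iff ((q or q) or ((q implies q) iff (q implies q)))) = not ½ = ½

½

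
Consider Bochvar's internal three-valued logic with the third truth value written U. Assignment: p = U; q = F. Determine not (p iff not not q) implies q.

not q = not F = T
not not q = not T = F
p iff not not q = U iff F = U
not (p iff not not q) = not U = U
not (p iff not not q) implies q = U implies F = U

U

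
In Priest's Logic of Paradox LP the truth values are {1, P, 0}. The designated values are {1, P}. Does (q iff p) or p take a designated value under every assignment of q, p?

No

Countermodel: q=1, p=0 gives 0, which is not designated.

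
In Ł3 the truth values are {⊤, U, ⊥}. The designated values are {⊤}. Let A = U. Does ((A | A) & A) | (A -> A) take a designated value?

A | A = U | U = U
(A | A) & A = U & U = U
A -> A = U -> U = ⊤  [min(1, 1−½+½)]
((A | A) & A) | (A -> A) = U | ⊤ = ⊤
⊤ ∈ {⊤}.

Yes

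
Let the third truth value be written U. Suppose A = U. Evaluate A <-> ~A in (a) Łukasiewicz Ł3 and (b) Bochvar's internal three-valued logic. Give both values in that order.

In Łukasiewicz Ł3: ~A = ~U = U
A <-> ~A = U <-> U = true  [1 − |½−½|]
In Bochvar's internal three-valued logic: ~A = ~U = U
A <-> ~A = U <-> U = U
They differ because Łukasiewicz Ł3 and Bochvar's internal three-valued logic treat U differently under the binary connectives.

true; U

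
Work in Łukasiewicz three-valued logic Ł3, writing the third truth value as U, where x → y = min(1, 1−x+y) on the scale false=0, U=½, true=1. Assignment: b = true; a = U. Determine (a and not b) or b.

not b = not true = false
a and not b = U and false = false
(a and not b) or b = false or true = true

true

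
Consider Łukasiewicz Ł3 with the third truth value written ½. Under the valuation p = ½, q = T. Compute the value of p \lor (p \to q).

T

p \to q = ½ \to T = T  [min(1, 1−½+1)]
p \lor (p \to q) = ½ \lor T = T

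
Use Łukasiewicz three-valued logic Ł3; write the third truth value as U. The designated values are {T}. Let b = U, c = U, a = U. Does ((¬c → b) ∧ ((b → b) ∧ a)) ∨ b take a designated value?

No

¬c = ¬U = U
¬c → b = U → U = T  [min(1, 1−½+½)]
b → b = U → U = T
(b → b) ∧ a = T ∧ U = U
(¬c → b) ∧ ((b → b) ∧ a) = T ∧ U = U
((¬c → b) ∧ ((b → b) ∧ a)) ∨ b = U ∨ U = U
U ∉ {T}.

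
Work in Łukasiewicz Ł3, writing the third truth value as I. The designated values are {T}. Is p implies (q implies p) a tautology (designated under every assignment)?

Every assignment of p, q over {T, I, F} gives a value in {T}.
In particular, with p=I, q=I: p implies (q implies p) = T.

Yes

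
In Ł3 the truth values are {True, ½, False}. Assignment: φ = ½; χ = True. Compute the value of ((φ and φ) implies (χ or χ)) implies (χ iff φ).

½

φ and φ = ½ and ½ = ½
χ or χ = True or True = True
(φ and φ) implies (χ or χ) = ½ implies True = True  [min(1, 1−½+1)]
χ iff φ = True iff ½ = ½
((φ and φ) implies (χ or χ)) implies (χ iff φ) = True implies ½ = ½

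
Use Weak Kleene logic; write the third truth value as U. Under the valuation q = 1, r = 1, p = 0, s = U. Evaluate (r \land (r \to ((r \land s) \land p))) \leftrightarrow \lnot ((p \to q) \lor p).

U

r \land s = 1 \land U = U
(r \land s) \land p = U \land 0 = U
r \to ((r \land s) \land p) = 1 \to U = U
r \land (r \to ((r \land s) \land p)) = 1 \land U = U
p \to q = 0 \to 1 = 1
(p \to q) \lor p = 1 \lor 0 = 1
\lnot ((p \to q) \lor p) = \lnot 1 = 0
(r \land (r \to ((r \land s) \land p))) \leftrightarrow \lnot ((p \to q) \lor p) = U \leftrightarrow 0 = U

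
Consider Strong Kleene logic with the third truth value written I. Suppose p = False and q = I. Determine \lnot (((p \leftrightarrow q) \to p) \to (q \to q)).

I

p \leftrightarrow q = False \leftrightarrow I = I
(p \leftrightarrow q) \to p = I \to False = I  [\lnot I \lor False]
q \to q = I \to I = I
((p \leftrightarrow q) \to p) \to (q \to q) = I \to I = I
\lnot (((p \leftrightarrow q) \to p) \to (q \to q)) = \lnot I = I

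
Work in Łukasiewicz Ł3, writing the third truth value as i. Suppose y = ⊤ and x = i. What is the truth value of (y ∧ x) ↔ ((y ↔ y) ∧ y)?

y ∧ x = ⊤ ∧ i = i
y ↔ y = ⊤ ↔ ⊤ = ⊤
(y ↔ y) ∧ y = ⊤ ∧ ⊤ = ⊤
(y ∧ x) ↔ ((y ↔ y) ∧ y) = i ↔ ⊤ = i

i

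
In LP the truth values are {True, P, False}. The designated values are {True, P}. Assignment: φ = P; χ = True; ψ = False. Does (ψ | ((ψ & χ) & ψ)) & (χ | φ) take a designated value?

No

ψ & χ = False & True = False
(ψ & χ) & ψ = False & False = False
ψ | ((ψ & χ) & ψ) = False | False = False
χ | φ = True | P = True
(ψ | ((ψ & χ) & ψ)) & (χ | φ) = False & True = False
False ∉ {True, P}.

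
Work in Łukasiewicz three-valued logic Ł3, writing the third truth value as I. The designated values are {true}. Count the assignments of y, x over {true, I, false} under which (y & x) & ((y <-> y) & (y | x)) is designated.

1

Designated under: (y=true, x=true).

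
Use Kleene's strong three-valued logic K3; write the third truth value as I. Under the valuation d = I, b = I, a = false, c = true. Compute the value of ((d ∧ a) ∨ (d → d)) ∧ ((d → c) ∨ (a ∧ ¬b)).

I

d ∧ a = I ∧ false = false
d → d = I → I = I
(d ∧ a) ∨ (d → d) = false ∨ I = I
d → c = I → true = true
¬b = ¬I = I
a ∧ ¬b = false ∧ I = false
(d → c) ∨ (a ∧ ¬b) = true ∨ false = true
((d ∧ a) ∨ (d → d)) ∧ ((d → c) ∨ (a ∧ ¬b)) = I ∧ true = I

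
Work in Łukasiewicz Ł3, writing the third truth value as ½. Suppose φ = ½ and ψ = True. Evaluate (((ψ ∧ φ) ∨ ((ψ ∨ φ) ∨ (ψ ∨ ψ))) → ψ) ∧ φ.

½

ψ ∧ φ = True ∧ ½ = ½
ψ ∨ φ = True ∨ ½ = True
ψ ∨ ψ = True ∨ True = True
(ψ ∨ φ) ∨ (ψ ∨ ψ) = True ∨ True = True
(ψ ∧ φ) ∨ ((ψ ∨ φ) ∨ (ψ ∨ ψ)) = ½ ∨ True = True
((ψ ∧ φ) ∨ ((ψ ∨ φ) ∨ (ψ ∨ ψ))) → ψ = True → True = True
(((ψ ∧ φ) ∨ ((ψ ∨ φ) ∨ (ψ ∨ ψ))) → ψ) ∧ φ = True ∧ ½ = ½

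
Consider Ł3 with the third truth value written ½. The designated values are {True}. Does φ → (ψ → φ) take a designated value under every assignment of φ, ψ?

Yes

Every assignment of φ, ψ over {True, ½, False} gives a value in {True}.
In particular, with φ=½, ψ=½: φ → (ψ → φ) = True.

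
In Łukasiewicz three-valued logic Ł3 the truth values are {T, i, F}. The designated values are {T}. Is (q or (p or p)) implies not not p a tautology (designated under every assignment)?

No

Countermodel: q=T, p=i gives i, which is not designated.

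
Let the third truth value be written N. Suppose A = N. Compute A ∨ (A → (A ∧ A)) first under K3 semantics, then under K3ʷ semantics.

In K3: A ∧ A = N ∧ N = N
A → (A ∧ A) = N → N = N  [¬N ∨ N]
A ∨ (A → (A ∧ A)) = N ∨ N = N
In K3ʷ: A ∧ A = N ∧ N = N
A → (A ∧ A) = N → N = N
A ∨ (A → (A ∧ A)) = N ∨ N = N

N; N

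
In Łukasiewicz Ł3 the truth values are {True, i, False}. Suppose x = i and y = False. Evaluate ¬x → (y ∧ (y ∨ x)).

¬x = ¬i = i
y ∨ x = False ∨ i = i
y ∧ (y ∨ x) = False ∧ i = False
¬x → (y ∧ (y ∨ x)) = i → False = i

i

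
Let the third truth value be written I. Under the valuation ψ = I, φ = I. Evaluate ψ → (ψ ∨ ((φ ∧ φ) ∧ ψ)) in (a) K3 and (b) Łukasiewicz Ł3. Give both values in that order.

I; True

In K3: φ ∧ φ = I ∧ I = I
(φ ∧ φ) ∧ ψ = I ∧ I = I
ψ ∨ ((φ ∧ φ) ∧ ψ) = I ∨ I = I
ψ → (ψ ∨ ((φ ∧ φ) ∧ ψ)) = I → I = I  [¬I ∨ I]
In Łukasiewicz Ł3: φ ∧ φ = I ∧ I = I
(φ ∧ φ) ∧ ψ = I ∧ I = I
ψ ∨ ((φ ∧ φ) ∧ ψ) = I ∨ I = I
ψ → (ψ ∨ ((φ ∧ φ) ∧ ψ)) = I → I = True  [min(1, 1−½+½)]
They differ because K3 and Łukasiewicz Ł3 treat I differently under implication.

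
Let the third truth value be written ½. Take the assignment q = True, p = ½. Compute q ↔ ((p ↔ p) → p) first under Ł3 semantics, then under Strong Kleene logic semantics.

In Ł3: p ↔ p = ½ ↔ ½ = True  [1 − |½−½|]
(p ↔ p) → p = True → ½ = ½
q ↔ ((p ↔ p) → p) = True ↔ ½ = ½
In Strong Kleene logic: p ↔ p = ½ ↔ ½ = ½
(p ↔ p) → p = ½ → ½ = ½
q ↔ ((p ↔ p) → p) = True ↔ ½ = ½

½; ½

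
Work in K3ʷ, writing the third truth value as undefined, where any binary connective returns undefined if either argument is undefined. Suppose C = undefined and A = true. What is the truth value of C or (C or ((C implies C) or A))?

undefined

C implies C = undefined implies undefined = undefined  [any arg is the third value ⇒ result is the third value]
(C implies C) or A = undefined or true = undefined
C or ((C implies C) or A) = undefined or undefined = undefined
C or (C or ((C implies C) or A)) = undefined or undefined = undefined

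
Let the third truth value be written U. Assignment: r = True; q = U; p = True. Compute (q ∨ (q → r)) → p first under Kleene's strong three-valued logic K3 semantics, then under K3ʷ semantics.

True; U

In Kleene's strong three-valued logic K3: q → r = U → True = True
q ∨ (q → r) = U ∨ True = True
(q ∨ (q → r)) → p = True → True = True
In K3ʷ: q → r = U → True = U  [any arg is the third value ⇒ result is the third value]
q ∨ (q → r) = U ∨ U = U
(q ∨ (q → r)) → p = U → True = U
They differ because Kleene's strong three-valued logic K3 and K3ʷ treat U differently under the binary connectives.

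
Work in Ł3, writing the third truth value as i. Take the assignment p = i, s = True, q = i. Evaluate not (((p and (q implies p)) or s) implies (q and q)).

q implies p = i implies i = True  [min(1, 1−½+½)]
p and (q implies p) = i and True = i
(p and (q implies p)) or s = i or True = True
q and q = i and i = i
((p and (q implies p)) or s) implies (q and q) = True implies i = i
not (((p and (q implies p)) or s) implies (q and q)) = not i = i

i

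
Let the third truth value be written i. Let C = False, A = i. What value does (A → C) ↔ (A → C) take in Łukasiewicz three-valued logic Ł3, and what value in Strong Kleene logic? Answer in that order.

In Łukasiewicz three-valued logic Ł3: A → C = i → False = i
A → C = i → False = i
(A → C) ↔ (A → C) = i ↔ i = True
In Strong Kleene logic: A → C = i → False = i
A → C = i → False = i
(A → C) ↔ (A → C) = i ↔ i = i
They differ because Łukasiewicz three-valued logic Ł3 and Strong Kleene logic treat i differently under implication.

True; i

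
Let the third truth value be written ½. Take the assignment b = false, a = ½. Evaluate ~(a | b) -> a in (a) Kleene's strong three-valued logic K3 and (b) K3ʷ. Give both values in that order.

In Kleene's strong three-valued logic K3: a | b = ½ | false = ½
~(a | b) = ~½ = ½
~(a | b) -> a = ½ -> ½ = ½  [~½ | ½]
In K3ʷ: a | b = ½ | false = ½
~(a | b) = ~½ = ½
~(a | b) -> a = ½ -> ½ = ½  [any arg is the third value ⇒ result is the third value]

½; ½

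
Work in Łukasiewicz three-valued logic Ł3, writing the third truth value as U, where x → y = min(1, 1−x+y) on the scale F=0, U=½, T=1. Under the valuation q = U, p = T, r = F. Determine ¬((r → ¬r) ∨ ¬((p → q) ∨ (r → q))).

F

¬r = ¬F = T
r → ¬r = F → T = T
p → q = T → U = U
r → q = F → U = T
(p → q) ∨ (r → q) = U ∨ T = T
¬((p → q) ∨ (r → q)) = ¬T = F
(r → ¬r) ∨ ¬((p → q) ∨ (r → q)) = T ∨ F = T
¬((r → ¬r) ∨ ¬((p → q) ∨ (r → q))) = ¬T = F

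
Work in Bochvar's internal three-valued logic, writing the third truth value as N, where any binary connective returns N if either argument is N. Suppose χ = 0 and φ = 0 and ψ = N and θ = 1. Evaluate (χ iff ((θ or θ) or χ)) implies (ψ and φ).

θ or θ = 1 or 1 = 1
(θ or θ) or χ = 1 or 0 = 1
χ iff ((θ or θ) or χ) = 0 iff 1 = 0
ψ and φ = N and 0 = N
(χ iff ((θ or θ) or χ)) implies (ψ and φ) = 0 implies N = N  [any arg is the third value ⇒ result is the third value]

N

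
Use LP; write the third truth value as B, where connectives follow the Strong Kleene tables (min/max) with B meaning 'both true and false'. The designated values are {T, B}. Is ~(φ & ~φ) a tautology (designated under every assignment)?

Yes

Every assignment of φ over {T, B, F} gives a value in {T, B}.
In particular, with φ=B: ~(φ & ~φ) = B.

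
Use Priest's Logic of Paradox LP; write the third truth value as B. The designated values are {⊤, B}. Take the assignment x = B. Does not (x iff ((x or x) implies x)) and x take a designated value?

x or x = B or B = B
(x or x) implies x = B implies B = B  [not B or B]
x iff ((x or x) implies x) = B iff B = B
not (x iff ((x or x) implies x)) = not B = B
not (x iff ((x or x) implies x)) and x = B and B = B
B ∈ {⊤, B}.

Yes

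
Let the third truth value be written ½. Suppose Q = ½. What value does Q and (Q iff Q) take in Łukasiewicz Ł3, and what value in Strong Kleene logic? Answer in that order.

½; ½

In Łukasiewicz Ł3: Q iff Q = ½ iff ½ = True  [1 − |½−½|]
Q and (Q iff Q) = ½ and True = ½
In Strong Kleene logic: Q iff Q = ½ iff ½ = ½
Q and (Q iff Q) = ½ and ½ = ½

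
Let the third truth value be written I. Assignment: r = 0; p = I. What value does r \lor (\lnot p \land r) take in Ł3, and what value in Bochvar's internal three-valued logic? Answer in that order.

In Ł3: \lnot p = \lnot I = I
\lnot p \land r = I \land 0 = 0
r \lor (\lnot p \land r) = 0 \lor 0 = 0
In Bochvar's internal three-valued logic: \lnot p = \lnot I = I
\lnot p \land r = I \land 0 = I
r \lor (\lnot p \land r) = 0 \lor I = I
They differ because Ł3 and Bochvar's internal three-valued logic treat I differently under the binary connectives.

0; I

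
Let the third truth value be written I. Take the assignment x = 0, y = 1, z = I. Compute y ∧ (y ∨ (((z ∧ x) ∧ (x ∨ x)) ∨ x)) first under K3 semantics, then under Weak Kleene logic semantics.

1; I

In K3: z ∧ x = I ∧ 0 = 0
x ∨ x = 0 ∨ 0 = 0
(z ∧ x) ∧ (x ∨ x) = 0 ∧ 0 = 0
((z ∧ x) ∧ (x ∨ x)) ∨ x = 0 ∨ 0 = 0
y ∨ (((z ∧ x) ∧ (x ∨ x)) ∨ x) = 1 ∨ 0 = 1
y ∧ (y ∨ (((z ∧ x) ∧ (x ∨ x)) ∨ x)) = 1 ∧ 1 = 1
In Weak Kleene logic: z ∧ x = I ∧ 0 = I
x ∨ x = 0 ∨ 0 = 0
(z ∧ x) ∧ (x ∨ x) = I ∧ 0 = I
((z ∧ x) ∧ (x ∨ x)) ∨ x = I ∨ 0 = I
y ∨ (((z ∧ x) ∧ (x ∨ x)) ∨ x) = 1 ∨ I = I
y ∧ (y ∨ (((z ∧ x) ∧ (x ∨ x)) ∨ x)) = 1 ∧ I = I
They differ because K3 and Weak Kleene logic treat I differently under the binary connectives.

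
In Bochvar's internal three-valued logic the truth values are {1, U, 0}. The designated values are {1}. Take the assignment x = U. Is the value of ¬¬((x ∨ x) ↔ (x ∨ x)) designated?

x ∨ x = U ∨ U = U
x ∨ x = U ∨ U = U
(x ∨ x) ↔ (x ∨ x) = U ↔ U = U
¬((x ∨ x) ↔ (x ∨ x)) = ¬U = U
¬¬((x ∨ x) ↔ (x ∨ x)) = ¬U = U
U ∉ {1}.

No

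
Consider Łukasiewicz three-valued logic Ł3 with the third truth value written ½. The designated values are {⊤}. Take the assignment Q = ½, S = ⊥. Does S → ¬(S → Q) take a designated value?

S → Q = ⊥ → ½ = ⊤
¬(S → Q) = ¬⊤ = ⊥
S → ¬(S → Q) = ⊥ → ⊥ = ⊤
⊤ ∈ {⊤}.

Yes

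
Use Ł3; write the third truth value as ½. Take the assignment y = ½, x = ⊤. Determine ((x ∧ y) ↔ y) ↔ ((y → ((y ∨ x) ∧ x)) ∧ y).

x ∧ y = ⊤ ∧ ½ = ½
(x ∧ y) ↔ y = ½ ↔ ½ = ⊤  [1 − |½−½|]
y ∨ x = ½ ∨ ⊤ = ⊤
(y ∨ x) ∧ x = ⊤ ∧ ⊤ = ⊤
y → ((y ∨ x) ∧ x) = ½ → ⊤ = ⊤
(y → ((y ∨ x) ∧ x)) ∧ y = ⊤ ∧ ½ = ½
((x ∧ y) ↔ y) ↔ ((y → ((y ∨ x) ∧ x)) ∧ y) = ⊤ ↔ ½ = ½

½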